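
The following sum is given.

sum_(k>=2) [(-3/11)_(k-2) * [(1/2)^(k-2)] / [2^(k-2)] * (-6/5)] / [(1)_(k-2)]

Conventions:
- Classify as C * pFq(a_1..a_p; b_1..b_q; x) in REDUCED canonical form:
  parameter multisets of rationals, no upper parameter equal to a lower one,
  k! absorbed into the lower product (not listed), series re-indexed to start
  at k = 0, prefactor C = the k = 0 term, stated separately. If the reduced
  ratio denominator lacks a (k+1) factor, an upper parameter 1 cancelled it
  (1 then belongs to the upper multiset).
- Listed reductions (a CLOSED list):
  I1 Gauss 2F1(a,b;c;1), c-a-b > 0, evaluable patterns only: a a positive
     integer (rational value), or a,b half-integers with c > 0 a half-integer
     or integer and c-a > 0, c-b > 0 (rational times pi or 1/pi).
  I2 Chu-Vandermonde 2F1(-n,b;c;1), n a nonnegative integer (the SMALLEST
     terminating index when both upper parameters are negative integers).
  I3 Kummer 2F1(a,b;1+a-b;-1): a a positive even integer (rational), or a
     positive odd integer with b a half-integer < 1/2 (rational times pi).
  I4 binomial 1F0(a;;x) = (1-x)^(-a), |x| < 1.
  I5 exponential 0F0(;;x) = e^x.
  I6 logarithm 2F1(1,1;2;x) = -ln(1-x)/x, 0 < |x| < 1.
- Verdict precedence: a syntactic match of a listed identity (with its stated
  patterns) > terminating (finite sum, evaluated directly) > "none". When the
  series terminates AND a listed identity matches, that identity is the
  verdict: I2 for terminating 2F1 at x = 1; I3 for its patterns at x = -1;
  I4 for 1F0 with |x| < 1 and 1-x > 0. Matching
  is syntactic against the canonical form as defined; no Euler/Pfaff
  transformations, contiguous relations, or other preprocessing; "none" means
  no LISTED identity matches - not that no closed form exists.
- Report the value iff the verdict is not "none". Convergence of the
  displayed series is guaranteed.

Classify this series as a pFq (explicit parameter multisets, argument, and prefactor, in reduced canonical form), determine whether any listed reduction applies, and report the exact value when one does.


Prefactor -6/5, argument 1/4: 1F0 with upper {-3/11} over lower {-}. Verdict (x = 1/4): the binomial series (I4) applies (the 1F0 binomial series: exponent 3/11, x = 1/4). Value: (-6/5) * (3/4)^(3/11).

Key step: t_0 being -6/5, the two k-th powers (prefactor -6/5) combine into one argument.
Ratio: r(k) = (1/4) * (k-3/11) / [(k+1)] - rational in k, leading ratio (1/4); with t_0 = -6/5, classification follows.


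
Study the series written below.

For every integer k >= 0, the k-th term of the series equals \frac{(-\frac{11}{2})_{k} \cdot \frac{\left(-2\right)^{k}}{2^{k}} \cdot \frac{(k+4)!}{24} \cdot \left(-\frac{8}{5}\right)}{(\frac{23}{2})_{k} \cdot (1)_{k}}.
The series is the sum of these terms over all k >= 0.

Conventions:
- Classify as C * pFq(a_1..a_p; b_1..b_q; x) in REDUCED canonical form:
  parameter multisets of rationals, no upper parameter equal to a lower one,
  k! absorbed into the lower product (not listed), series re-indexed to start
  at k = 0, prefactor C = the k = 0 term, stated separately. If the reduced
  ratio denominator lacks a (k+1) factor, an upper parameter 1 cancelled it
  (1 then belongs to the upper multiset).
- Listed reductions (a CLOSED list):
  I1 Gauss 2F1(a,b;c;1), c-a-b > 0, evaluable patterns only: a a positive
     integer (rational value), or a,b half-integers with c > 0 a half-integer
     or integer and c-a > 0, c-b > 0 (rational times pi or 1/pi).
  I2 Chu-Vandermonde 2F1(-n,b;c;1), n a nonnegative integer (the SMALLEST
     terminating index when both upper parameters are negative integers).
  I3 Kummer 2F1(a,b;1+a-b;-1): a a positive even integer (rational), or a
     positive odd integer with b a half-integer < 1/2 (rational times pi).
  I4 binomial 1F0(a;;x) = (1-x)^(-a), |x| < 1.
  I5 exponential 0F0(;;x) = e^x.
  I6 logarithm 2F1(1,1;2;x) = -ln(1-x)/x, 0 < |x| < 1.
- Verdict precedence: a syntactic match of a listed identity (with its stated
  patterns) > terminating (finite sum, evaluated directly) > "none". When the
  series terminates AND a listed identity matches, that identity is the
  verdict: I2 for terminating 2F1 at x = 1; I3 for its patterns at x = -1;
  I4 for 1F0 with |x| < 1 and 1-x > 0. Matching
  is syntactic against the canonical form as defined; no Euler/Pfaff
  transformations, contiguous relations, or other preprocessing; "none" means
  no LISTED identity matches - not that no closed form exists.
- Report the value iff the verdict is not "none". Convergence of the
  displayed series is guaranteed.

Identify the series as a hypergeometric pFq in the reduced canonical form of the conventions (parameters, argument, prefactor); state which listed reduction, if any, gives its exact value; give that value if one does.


With C = -\frac{8}{5}: the canonical form is 2F1(-\frac{11}{2}, 5; \frac{23}{2}; -1). Verdict: this is the Kummer evaluation I3 (x = -1; c = \frac{23}{2} equals 1+a-b for upper {-\frac{11}{2}, 5}: listed pattern). Hence: \left(-\frac{8729721}{2097152}\right) \cdot \pi.

First insight: t_0 being -\frac{8}{5}, the factorial ratio (prefactor -8/5) (k+a-1)!/(a-1)! is a rising factorial (a)_k.
Ratio: r(k) = -1 * (k-\frac{11}{2}) (k+5) / [(k+\frac{23}{2}) (k+1)] - rational; roots negated = parameters, x = -1, C = -\frac{8}{5}.


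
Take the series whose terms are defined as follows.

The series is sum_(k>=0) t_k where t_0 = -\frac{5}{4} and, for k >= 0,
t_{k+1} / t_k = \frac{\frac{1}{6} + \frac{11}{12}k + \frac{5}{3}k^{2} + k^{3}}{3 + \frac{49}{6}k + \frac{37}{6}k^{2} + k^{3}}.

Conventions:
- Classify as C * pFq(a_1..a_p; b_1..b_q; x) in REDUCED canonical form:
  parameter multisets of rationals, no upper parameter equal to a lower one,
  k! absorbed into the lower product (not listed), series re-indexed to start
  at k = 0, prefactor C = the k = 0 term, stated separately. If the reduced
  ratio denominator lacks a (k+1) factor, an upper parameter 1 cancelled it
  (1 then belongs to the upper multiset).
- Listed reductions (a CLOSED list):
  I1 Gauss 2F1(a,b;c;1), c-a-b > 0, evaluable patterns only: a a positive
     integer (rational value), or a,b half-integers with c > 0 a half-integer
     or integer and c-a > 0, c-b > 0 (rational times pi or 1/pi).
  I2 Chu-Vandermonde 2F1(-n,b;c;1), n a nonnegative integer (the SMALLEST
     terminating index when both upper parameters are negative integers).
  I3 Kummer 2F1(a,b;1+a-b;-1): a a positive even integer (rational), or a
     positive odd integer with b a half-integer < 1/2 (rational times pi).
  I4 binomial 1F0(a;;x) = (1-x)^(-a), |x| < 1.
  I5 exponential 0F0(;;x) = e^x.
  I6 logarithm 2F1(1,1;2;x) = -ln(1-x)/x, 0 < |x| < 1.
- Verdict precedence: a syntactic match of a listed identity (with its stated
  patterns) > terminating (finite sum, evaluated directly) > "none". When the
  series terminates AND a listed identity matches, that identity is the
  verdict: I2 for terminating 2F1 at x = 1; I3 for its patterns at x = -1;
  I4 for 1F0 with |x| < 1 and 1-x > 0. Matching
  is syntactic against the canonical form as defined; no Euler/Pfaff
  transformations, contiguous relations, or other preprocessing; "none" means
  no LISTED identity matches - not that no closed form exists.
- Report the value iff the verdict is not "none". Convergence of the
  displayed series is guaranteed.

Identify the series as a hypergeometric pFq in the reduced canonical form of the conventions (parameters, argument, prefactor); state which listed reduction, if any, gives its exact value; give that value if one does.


With C = -\frac{5}{4}: the canonical form is 2F1(\frac{1}{2}, \frac{1}{2}; \frac{9}{2}; 1). Verdict: Gauss (I1, half-integer pattern) fires (x = 1; upper {\frac{1}{2}, \frac{1}{2}} half-integers, c = \frac{9}{2} in the evaluable pattern). Its exact value is \left(-\frac{875}{2048}\right) \cdot \pi.

Structural cue: t_0 being -\frac{5}{4}, the expanded ratio factors over Q; C = -5/4, roots give parameters.
Step ratio: r(k) = 1 * (k+\frac{1}{2}) (k+\frac{1}{2}) / [(k+\frac{9}{2}) (k+1)] - rational in k. x = 1; t_0 = -\frac{5}{4}; negate the roots.


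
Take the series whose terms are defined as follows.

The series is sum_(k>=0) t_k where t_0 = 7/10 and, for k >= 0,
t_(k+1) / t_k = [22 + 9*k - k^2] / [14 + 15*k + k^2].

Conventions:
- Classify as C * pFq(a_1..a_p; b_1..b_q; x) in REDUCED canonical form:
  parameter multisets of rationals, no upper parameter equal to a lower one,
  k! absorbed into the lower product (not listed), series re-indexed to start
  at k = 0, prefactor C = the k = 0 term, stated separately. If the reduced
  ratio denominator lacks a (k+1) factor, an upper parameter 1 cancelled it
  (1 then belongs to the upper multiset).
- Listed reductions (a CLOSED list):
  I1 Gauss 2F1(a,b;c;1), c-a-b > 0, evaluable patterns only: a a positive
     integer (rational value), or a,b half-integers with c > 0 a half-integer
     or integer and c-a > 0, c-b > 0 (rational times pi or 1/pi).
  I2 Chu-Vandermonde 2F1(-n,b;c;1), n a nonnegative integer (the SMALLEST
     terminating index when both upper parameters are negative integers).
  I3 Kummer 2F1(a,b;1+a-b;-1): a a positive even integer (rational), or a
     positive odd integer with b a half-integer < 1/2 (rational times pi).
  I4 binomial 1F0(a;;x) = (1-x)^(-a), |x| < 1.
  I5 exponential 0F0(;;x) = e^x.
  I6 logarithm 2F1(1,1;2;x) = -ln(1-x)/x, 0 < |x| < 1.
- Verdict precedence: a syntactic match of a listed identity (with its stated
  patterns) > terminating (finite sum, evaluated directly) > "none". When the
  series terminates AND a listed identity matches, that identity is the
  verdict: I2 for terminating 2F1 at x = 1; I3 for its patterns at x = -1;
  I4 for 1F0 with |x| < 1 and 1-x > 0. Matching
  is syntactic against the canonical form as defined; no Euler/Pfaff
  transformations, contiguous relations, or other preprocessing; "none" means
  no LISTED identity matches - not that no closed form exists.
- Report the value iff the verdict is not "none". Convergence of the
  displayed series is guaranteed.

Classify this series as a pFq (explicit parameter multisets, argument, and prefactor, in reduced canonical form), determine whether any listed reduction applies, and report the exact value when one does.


Reduced: x = -1, 2F1, upper = {-11, 2}, lower = {14}, C = 7/10. Verdict: Kummer (I3) fires (x = -1; c = 14 equals 1+a-b for upper {-11, 2}: listed pattern). Its exact value is 91/20.

The tell: t_0 = 7/10 here, and roots of the ratio polynomials (C = 7/10, x = -1) are the negated parameters.
Adjacent-term ratio: r(k) = (-1) * (k-11) (k+2) / [(k+14) (k+1)] - rational; roots negated = parameters, x = (-1), C = 7/10.


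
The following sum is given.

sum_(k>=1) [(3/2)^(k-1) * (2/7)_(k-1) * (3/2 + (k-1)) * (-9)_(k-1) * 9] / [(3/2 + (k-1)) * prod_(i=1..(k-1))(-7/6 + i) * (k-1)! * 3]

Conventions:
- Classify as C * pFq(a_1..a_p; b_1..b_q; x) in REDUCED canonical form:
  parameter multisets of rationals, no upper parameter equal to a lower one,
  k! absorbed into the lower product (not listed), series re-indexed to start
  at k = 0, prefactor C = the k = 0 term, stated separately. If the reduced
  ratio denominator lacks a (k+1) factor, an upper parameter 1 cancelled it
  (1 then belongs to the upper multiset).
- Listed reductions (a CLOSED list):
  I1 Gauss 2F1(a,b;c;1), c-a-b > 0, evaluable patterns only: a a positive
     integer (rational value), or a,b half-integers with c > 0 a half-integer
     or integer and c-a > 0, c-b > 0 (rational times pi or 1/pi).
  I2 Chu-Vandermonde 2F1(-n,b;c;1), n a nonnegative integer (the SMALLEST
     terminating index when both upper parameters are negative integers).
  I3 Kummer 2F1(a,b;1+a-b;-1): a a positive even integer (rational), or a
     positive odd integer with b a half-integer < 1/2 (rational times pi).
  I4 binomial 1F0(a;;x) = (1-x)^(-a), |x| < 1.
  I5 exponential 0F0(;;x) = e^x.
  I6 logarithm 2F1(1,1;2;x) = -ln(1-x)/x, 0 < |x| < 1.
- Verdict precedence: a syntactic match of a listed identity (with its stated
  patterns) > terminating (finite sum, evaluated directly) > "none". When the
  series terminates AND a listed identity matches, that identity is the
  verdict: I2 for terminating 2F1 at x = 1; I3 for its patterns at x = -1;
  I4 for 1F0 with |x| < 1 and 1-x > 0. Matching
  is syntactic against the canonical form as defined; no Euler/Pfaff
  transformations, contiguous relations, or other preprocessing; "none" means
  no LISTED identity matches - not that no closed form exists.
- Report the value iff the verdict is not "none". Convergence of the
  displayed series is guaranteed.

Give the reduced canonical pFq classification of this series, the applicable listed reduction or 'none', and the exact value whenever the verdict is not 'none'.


x = 3/2 here; the reduced form reads 2F1, upper {-9, 2/7}, lower {-1/6}, C = 3. Verdict: terminating - upper -9 stops the sum at k = 9; the 10 terms are added exactly. Its exact value is 8190159084185613/2951900531555129.

The tell: with t_0 = 3, the constant factors (C = 3, x = 3/2) combine into one prefactor.
Step ratio: r(k) = (3/2) * (k-9) (k+2/7) / [(k-1/6) (k+1)] - rational in k. x = (3/2); t_0 = 3; negate the roots.


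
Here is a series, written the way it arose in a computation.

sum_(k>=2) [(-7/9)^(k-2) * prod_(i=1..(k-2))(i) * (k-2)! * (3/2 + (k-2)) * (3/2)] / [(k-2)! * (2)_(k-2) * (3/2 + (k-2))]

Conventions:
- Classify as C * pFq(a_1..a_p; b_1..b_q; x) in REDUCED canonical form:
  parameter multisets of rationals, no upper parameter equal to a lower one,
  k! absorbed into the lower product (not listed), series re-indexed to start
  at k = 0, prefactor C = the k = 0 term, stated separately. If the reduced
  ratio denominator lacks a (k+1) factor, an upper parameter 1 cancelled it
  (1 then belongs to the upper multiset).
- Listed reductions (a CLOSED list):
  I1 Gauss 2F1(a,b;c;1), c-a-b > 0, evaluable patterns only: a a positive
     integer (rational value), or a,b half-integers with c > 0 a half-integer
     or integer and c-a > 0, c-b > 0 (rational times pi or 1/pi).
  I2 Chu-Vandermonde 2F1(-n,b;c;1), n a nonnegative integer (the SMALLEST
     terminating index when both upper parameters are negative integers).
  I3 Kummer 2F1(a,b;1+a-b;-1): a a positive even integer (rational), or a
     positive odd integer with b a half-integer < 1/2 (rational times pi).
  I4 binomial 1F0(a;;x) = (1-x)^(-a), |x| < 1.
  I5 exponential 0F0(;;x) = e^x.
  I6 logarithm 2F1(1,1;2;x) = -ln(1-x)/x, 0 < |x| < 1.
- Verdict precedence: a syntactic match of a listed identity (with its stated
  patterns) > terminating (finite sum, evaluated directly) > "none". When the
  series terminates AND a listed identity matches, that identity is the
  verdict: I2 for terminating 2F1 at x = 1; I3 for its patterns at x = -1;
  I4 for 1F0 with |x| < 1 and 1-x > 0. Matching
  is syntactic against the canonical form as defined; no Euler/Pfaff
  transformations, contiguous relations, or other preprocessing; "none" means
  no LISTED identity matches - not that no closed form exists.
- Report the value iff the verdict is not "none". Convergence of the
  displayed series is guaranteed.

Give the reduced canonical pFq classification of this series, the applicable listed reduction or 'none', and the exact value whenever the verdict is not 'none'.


This is 3/2 * 2F1(1, 1; 2; -7/9) in reduced canonical form. Verdict at x = -7/9: the logarithmic series (I6) matches (the logarithm: parameters (1,1;2), x = -7/9). Sum: (27/14) * ln(16/9).

Key observation: with t_0 = 3/2, the running product (C = 3/2) telescopes to a rising factorial.
Adjacent-term ratio: r(k) = (-7/9) * (k+1) (k+1) / [(k+2) (k+1)] - rational in k. x = (-7/9); t_0 = 3/2; negate the roots.


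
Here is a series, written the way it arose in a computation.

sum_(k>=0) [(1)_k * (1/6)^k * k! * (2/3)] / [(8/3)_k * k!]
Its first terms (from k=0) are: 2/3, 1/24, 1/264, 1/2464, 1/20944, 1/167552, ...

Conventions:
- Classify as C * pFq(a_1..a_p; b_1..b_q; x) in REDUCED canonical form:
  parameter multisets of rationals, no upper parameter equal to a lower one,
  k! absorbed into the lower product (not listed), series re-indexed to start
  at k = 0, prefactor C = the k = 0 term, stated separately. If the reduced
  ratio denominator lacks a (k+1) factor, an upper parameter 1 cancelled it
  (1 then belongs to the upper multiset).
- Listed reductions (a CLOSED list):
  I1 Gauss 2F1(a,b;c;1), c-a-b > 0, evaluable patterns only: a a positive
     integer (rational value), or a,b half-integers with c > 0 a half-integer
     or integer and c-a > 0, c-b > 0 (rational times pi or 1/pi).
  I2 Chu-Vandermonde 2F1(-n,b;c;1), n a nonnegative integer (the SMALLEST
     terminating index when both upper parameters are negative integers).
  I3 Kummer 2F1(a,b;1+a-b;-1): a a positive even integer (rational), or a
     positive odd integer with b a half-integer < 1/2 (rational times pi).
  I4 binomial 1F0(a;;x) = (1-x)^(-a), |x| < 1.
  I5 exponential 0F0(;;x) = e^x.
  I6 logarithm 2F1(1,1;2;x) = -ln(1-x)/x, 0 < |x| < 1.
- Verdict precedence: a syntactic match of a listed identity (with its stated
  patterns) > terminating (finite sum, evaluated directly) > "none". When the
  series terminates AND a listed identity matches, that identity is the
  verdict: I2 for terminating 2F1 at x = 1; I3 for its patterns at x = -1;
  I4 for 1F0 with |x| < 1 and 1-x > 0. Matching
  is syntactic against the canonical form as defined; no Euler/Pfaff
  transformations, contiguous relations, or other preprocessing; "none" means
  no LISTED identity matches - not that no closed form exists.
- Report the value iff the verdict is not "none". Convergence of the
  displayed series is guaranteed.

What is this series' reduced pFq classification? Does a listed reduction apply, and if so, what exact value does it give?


Classification (C = 2/3): 2F1 with upper {1, 1}, lower {8/3}, argument x = 1/6. Verdict: none - at argument 1/6 the multisets {1, 1} ; {8/3} match no listed identity.

First insight: t_0 = 2/3 here, and the factorial ratio (prefactor 2/3) (k+a-1)!/(a-1)! is a rising factorial (a)_k.
Ratio: r(k) = (1/6) * (k+1) (k+1) / [(k+8/3) (k+1)] - poly over poly, x = (1/6) from leading terms; C = 2/3 at k = 0.


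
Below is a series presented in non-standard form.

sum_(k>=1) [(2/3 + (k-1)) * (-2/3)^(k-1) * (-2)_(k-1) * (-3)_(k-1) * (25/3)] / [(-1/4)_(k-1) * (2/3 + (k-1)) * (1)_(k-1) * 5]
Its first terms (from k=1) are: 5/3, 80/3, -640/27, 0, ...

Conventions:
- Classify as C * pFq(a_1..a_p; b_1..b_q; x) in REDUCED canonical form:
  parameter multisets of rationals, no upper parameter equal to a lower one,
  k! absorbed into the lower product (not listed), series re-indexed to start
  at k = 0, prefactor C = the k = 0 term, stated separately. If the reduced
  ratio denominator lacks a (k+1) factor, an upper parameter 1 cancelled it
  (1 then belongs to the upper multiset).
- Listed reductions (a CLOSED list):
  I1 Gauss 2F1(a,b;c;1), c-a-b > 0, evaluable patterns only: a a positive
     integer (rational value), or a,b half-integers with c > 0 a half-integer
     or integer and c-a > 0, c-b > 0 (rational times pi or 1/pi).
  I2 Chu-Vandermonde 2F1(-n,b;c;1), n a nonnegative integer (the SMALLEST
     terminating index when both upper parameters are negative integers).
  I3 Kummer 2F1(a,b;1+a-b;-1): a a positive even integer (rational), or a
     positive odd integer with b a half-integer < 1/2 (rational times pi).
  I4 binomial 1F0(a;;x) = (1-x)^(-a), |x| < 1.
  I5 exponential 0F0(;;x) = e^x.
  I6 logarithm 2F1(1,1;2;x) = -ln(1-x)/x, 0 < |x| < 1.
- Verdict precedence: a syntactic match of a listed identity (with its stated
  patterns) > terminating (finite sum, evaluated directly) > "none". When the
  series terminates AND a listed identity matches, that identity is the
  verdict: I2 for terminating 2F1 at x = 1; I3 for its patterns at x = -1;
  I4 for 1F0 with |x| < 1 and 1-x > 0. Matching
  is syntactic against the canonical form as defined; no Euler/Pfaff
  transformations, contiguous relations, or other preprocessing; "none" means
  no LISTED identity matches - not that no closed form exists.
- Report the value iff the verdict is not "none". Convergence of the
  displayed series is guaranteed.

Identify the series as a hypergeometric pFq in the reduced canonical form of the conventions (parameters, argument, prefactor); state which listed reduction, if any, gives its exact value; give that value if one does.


Classification (C = 5/3): 2F1 with upper {-3, -2}, lower {-1/4}, argument x = -2/3. Verdict: terminating - the sum ends at index 2 because -2 is a negative integer; exact evaluation follows. Its exact value is 125/27.

First insight: t_0 being 5/3, the constant factors (C = 5/3, x = -2/3) combine into one prefactor.
Adjacent-term ratio: r(k) = (-2/3) * (k-3) (k-2) / [(k-1/4) (k+1)] - rational; roots negated = parameters, x = (-2/3), C = 5/3.


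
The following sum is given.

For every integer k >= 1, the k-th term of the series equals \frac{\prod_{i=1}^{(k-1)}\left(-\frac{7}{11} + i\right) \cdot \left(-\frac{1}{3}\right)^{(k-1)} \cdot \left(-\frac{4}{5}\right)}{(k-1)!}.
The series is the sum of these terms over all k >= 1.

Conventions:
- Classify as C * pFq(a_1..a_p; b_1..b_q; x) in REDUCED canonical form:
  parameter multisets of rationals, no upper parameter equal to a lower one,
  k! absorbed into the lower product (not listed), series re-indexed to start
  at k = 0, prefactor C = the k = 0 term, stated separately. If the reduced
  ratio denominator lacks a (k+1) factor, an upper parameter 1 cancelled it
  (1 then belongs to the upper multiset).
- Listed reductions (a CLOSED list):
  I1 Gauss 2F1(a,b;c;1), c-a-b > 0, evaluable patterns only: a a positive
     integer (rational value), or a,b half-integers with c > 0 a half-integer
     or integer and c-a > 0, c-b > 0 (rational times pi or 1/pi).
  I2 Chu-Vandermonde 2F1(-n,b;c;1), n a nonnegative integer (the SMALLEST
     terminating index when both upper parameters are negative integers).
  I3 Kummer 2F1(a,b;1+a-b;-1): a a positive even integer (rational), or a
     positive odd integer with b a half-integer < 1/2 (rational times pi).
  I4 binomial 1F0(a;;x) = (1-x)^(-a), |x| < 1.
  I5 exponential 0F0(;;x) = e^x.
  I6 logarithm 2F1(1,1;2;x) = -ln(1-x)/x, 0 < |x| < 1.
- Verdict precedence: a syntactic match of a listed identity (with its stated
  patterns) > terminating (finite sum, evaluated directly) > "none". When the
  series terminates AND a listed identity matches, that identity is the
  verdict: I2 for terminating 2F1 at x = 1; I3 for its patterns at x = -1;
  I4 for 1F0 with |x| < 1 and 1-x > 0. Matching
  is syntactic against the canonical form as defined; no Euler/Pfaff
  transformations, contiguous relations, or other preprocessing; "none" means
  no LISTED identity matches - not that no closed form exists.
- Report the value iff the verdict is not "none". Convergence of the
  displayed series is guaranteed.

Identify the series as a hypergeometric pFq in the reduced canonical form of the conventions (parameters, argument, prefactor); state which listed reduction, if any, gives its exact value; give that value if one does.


Canonical form: C = -\frac{4}{5} times 1F0 with upper {\frac{4}{11}}, lower {-}, x = -\frac{1}{3}. Verdict: this is binomial (I4) (the 1F0 binomial series: exponent -4/11, x = -\frac{1}{3}). Sum: \left(-\frac{4}{5}\right) \cdot \left(\frac{4}{3}\right)^{-\frac{4}{11}}.

Key step: t_0 being -\frac{4}{5}, the running product (C = -4/5) telescopes to a rising factorial.
Ratio: r(k) = -\frac{1}{3} * (k+\frac{4}{11}) / [(k+1)] - poly over poly, x = -\frac{1}{3} from leading terms; C = -\frac{4}{5} at k = 0.


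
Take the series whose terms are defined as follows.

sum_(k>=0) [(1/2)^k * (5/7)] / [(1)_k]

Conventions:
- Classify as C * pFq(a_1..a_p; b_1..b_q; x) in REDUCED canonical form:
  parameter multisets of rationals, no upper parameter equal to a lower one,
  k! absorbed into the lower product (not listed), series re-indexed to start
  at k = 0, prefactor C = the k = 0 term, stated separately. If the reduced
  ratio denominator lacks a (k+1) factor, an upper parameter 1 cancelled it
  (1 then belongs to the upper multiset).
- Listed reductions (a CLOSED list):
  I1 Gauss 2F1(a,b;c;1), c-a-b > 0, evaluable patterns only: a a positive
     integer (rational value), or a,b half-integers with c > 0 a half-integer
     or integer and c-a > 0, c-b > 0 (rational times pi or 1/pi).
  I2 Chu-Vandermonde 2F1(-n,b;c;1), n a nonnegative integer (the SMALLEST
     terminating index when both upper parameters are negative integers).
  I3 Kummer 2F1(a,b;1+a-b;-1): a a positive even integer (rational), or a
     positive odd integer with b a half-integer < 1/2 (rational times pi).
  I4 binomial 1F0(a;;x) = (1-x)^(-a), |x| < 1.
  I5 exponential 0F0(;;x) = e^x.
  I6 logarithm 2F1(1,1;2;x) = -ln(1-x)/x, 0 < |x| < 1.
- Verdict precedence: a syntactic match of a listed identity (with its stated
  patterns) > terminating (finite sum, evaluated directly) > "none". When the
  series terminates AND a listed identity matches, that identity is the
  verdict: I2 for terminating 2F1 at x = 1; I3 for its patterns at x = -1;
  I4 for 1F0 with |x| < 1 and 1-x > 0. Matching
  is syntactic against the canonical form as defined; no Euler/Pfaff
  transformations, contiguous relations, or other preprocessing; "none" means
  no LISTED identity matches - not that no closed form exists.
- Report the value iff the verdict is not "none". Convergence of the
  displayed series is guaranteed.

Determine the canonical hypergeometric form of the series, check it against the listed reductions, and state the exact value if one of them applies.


Reduced: x = 1/2, 0F0, upper = {-}, lower = {-}, C = 5/7. Verdict: this is the exponential series (I5) (the 0F0 exponential series at x = 1/2). Exact value: (5/7) * e^(1/2).

Structural cue: x = (1/2) and (1)_k (C = 5/7) is k! itself.
Consecutive-term ratio: r(k) = (1/2) * 1 / [(k+1)] ; factor over Q: parameters, x = (1/2), and C = 5/7.


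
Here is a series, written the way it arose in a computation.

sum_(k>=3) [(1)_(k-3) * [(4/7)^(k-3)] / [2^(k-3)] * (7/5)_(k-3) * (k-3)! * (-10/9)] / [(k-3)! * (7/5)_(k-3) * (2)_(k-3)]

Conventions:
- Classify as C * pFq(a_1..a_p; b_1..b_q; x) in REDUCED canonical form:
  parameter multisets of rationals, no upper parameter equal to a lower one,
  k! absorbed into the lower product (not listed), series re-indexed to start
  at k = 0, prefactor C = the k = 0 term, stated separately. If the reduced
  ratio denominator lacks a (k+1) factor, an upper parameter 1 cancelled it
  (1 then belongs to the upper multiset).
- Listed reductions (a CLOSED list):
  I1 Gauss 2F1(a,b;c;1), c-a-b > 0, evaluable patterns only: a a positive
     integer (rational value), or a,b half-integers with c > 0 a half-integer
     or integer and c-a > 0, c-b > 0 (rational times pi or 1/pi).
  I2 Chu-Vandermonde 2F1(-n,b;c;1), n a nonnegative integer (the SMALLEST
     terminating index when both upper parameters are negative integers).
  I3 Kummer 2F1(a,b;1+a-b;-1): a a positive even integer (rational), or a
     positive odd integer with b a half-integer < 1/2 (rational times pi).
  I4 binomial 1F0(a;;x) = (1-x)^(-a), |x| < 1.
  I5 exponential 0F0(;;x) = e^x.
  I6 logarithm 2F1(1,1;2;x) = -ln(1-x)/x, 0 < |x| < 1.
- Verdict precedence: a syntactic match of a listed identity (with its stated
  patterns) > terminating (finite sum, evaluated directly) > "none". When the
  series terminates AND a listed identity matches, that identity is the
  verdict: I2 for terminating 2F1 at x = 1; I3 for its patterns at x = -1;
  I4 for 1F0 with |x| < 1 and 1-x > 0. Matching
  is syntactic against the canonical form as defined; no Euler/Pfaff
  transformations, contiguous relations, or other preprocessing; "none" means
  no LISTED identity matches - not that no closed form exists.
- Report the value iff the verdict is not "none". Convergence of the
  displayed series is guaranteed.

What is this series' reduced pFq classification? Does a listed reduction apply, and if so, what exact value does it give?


Canonical form: C = -10/9 times 2F1 with upper {1, 1}, lower {2}, x = 2/7. Verdict: the logarithmic series (I6) matches (the logarithm: parameters (1,1;2), x = 2/7). Hence: (35/9) * ln(5/7).

First insight: with t_0 = -10/9, the factorial ratio (C = -10/9, x = 2/7) (k+a-1)!/(a-1)! is a rising factorial (a)_k.
Step ratio: r(k) = (2/7) * (k+1) (k+1) / [(k+2) (k+1)] - rational in k, leading ratio (2/7); with t_0 = -10/9, classification follows.


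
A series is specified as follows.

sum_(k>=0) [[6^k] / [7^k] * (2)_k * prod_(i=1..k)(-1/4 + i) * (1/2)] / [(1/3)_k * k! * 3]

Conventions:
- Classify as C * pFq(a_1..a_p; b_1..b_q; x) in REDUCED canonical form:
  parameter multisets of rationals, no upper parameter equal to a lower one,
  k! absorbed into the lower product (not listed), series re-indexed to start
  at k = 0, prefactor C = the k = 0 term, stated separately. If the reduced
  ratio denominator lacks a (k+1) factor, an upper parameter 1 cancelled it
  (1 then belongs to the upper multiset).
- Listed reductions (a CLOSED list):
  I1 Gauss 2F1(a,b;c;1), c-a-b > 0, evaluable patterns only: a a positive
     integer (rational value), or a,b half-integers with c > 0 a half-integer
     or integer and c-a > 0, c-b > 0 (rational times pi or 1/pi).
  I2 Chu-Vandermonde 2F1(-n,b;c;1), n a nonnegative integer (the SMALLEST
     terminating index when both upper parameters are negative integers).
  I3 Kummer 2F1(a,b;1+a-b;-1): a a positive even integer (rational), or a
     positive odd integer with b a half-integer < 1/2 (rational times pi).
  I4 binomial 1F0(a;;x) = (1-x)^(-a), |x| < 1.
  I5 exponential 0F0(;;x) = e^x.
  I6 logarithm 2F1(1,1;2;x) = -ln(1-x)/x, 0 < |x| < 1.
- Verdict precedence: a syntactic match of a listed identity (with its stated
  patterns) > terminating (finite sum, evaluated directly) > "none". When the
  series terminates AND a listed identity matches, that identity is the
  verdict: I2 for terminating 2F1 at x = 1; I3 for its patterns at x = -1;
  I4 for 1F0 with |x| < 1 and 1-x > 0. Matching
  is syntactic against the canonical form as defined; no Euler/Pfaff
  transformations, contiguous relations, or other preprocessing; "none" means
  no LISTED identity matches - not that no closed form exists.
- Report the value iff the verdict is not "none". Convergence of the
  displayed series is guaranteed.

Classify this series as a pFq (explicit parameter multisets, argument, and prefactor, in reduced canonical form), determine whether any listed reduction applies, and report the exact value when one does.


Canonical form: C = 1/6 times 2F1 with upper {3/4, 2}, lower {1/3}, x = 6/7. Verdict: none. Every listed pattern misses the 2F1 form at 6/7, upper {3/4, 2}.

The tell: t_0 being 1/6, the constant factors (C = 1/6) combine into one prefactor.
Adjacent-term ratio: r(k) = (6/7) * (k+3/4) (k+2) / [(k+1/3) (k+1)] - rational; roots negated = parameters, x = (6/7), C = 1/6.


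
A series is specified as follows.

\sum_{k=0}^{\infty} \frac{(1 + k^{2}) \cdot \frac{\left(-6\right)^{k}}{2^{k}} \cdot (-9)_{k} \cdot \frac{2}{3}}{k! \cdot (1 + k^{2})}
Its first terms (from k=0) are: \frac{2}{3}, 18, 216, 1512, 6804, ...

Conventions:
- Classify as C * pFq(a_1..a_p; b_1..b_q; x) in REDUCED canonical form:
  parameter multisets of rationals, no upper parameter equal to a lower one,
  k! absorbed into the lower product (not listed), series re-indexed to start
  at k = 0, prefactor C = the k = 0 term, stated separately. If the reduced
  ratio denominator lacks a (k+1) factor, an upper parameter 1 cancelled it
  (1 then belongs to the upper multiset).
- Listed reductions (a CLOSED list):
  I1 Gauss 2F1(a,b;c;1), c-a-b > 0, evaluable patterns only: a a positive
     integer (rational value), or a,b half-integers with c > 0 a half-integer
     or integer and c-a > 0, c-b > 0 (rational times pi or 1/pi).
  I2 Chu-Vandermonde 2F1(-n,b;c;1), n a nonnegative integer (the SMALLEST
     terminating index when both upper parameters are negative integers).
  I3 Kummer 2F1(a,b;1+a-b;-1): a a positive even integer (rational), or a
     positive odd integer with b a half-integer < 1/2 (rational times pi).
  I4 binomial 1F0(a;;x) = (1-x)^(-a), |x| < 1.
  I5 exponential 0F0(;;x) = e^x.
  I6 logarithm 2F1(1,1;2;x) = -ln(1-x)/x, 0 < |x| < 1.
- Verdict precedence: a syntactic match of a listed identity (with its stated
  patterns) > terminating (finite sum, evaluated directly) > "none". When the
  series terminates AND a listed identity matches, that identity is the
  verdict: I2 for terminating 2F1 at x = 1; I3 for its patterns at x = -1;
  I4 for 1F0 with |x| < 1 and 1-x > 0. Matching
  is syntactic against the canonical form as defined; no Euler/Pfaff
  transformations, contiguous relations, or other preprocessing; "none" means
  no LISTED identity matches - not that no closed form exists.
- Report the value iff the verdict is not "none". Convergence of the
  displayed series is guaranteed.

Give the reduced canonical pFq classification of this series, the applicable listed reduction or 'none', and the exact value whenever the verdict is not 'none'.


Key step: from the first term \frac{2}{3}: k^2 + 1 divides numerator and denominator alike; prefactor 2/3 after cancelling.
Step ratio: r(k) = -3 * (k-9) / [(k+1)] - rational in k. x = -3; t_0 = \frac{2}{3}; negate the roots.

Prefactor \frac{2}{3}, argument -3: 1F0 with upper {-9} over lower {-}. Verdict: terminating at k = 9: the factor (-9)_k kills every later term; summing the 10 survivors is exact. Value: \frac{524288}{3}.


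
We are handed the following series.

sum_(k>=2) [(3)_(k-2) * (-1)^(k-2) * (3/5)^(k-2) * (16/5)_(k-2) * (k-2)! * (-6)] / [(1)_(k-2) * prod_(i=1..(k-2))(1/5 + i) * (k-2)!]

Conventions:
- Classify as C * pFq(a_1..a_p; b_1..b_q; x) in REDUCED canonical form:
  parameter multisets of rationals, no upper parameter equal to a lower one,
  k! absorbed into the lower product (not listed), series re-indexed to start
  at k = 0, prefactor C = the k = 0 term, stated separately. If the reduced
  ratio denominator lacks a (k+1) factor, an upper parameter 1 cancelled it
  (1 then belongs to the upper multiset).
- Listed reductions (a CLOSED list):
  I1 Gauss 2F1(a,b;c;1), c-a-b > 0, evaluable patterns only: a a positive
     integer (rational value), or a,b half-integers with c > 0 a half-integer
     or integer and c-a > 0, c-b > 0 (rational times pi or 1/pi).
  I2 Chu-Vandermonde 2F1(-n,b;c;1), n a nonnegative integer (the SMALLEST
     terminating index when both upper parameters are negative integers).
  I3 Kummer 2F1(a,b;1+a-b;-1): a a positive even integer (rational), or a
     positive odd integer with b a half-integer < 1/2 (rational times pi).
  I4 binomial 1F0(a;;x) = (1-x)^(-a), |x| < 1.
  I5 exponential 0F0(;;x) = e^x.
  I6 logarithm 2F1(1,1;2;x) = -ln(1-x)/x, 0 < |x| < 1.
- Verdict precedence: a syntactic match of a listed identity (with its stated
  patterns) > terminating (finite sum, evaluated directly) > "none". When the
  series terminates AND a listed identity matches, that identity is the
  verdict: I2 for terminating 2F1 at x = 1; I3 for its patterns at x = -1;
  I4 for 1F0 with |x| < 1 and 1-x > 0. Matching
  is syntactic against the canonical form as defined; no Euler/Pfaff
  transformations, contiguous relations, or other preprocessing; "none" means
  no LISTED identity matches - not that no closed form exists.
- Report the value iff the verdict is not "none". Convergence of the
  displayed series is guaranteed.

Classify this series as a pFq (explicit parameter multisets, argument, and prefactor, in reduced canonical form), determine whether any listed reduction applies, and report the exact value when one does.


At argument -3/5: a 2F1 with upper {3, 16/5}, lower {6/5}, scaled by C = -6. Verdict: no listed reduction: x = -3/5 and upper {3, 16/5} fail every I1-I6 pattern.

Structural cue: x = (-3/5) and the parameter 1 appears in both the upper and lower lists and cancels.
Consecutive-term ratio: r(k) = (-3/5) * (k+3) (k+16/5) / [(k+6/5) (k+1)] ; factor over Q: parameters, x = (-3/5), and C = -6.


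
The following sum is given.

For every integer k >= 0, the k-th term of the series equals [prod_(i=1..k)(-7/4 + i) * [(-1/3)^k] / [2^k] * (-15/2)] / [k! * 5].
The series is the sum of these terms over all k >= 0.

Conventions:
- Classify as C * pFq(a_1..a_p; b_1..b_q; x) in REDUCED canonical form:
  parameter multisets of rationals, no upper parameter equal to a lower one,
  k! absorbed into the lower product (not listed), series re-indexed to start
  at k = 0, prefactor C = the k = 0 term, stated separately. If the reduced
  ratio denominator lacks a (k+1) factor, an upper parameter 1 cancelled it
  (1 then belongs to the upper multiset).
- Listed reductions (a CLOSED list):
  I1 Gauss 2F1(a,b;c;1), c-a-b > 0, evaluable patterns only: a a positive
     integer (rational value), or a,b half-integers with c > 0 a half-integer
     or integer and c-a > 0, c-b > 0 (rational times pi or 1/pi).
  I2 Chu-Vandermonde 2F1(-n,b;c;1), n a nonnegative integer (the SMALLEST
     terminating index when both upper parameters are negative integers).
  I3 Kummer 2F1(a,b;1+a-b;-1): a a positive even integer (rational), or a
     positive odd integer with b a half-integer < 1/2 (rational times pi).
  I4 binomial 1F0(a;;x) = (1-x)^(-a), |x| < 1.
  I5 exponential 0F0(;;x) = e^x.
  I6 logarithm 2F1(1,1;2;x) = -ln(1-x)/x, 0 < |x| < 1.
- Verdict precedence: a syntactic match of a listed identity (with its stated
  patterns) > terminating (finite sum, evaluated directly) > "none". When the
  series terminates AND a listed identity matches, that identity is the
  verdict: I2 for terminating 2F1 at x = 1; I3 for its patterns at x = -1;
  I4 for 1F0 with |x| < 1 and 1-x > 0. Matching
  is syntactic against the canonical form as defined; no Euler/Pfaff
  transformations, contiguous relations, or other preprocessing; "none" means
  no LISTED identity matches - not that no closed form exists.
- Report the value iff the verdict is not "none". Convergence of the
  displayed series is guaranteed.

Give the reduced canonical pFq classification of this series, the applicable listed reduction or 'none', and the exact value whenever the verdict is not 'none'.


With C = -3/2: the canonical form is 1F0(-3/4; -; -1/6). Verdict at x = -1/6: the binomial series (I4) matches (the 1F0 binomial series: exponent 3/4, x = -1/6). Value: (-3/2) * (7/6)^(3/4).

Key observation: x = (-1/6) and the running product (C = -3/2, x = -1/6) telescopes to a rising factorial.
Consecutive-term ratio: r(k) = (-1/6) * (k-3/4) / [(k+1)] - rational; roots negated = parameters, x = (-1/6), C = -3/2.


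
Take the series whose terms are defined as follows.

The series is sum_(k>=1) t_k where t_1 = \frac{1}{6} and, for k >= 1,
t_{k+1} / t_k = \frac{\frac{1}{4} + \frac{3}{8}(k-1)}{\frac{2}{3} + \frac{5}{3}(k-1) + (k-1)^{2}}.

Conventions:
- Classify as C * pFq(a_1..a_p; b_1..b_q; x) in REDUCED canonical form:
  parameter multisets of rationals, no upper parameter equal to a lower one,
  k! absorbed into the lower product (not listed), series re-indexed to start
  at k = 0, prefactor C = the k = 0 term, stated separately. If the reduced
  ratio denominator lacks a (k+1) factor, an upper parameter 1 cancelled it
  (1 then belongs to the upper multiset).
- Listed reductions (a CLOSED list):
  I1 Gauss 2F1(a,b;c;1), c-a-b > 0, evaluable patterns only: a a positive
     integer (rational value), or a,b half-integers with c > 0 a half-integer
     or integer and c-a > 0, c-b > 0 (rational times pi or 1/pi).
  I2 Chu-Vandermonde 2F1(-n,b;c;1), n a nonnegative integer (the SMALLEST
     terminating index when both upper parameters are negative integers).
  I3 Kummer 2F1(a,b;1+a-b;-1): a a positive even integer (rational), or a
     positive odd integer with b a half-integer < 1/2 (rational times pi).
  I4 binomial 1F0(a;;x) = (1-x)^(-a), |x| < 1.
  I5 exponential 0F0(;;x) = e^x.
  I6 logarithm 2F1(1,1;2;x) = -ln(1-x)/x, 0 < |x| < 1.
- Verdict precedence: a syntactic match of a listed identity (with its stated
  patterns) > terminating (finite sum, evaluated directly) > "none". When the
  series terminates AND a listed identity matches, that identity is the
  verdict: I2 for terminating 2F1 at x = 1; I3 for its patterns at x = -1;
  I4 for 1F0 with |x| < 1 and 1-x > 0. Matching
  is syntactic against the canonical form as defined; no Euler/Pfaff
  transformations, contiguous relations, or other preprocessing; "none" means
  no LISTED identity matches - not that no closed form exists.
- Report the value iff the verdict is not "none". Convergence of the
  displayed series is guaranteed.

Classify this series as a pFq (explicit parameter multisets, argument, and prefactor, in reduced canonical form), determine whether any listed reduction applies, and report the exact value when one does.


This is \frac{1}{6} * 0F0(-; -; \frac{3}{8}) in reduced canonical form. Verdict: this is exponential (I5) (the 0F0 exponential series at x = \frac{3}{8}). Hence: \frac{1}{6} \cdot e^{\frac{3}{8}}.

Structural cue: t_0 being \frac{1}{6}, cancel k + 2/3 from the displayed ratio first; then prefactor 1/6.
Step ratio: r(k) = \frac{3}{8} * 1 / [(k+1)] ; factor over Q: parameters, x = \frac{3}{8}, and C = \frac{1}{6}.
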